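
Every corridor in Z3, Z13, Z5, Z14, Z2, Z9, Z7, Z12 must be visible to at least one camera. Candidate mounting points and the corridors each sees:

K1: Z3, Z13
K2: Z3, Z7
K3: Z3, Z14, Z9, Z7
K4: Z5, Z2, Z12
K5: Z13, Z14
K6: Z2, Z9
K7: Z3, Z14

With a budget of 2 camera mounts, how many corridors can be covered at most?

7

Choosing K3, K4 covers {Z3, Z5, Z14, Z2, Z9, Z7, Z12} — 7 corridors.
No choice of 2 camera mounts does better; here Z13 is left uncovered.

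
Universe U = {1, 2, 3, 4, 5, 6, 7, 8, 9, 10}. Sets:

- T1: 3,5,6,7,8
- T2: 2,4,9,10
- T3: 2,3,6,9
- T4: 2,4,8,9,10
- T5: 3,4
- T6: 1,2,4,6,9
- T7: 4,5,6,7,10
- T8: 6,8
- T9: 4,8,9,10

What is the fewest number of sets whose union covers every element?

3

T1, T2, T6 together cover {1, 2, 3, 4, 5, 6, 7, 8, 9, 10} — every element.
No 2 of the 9 sets cover everything (all 36 pairs fall short), so 3 is minimum.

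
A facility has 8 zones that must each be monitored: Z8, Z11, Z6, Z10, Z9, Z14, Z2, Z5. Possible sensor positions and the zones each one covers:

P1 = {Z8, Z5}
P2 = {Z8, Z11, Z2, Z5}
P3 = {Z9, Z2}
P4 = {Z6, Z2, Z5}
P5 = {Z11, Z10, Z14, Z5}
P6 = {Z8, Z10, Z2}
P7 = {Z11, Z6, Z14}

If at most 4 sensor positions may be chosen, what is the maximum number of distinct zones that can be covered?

8

Choosing P1, P3, P4, P5 covers {Z8, Z11, Z6, Z10, Z9, Z14, Z2, Z5} — 8 zones.
That is all 8 zones.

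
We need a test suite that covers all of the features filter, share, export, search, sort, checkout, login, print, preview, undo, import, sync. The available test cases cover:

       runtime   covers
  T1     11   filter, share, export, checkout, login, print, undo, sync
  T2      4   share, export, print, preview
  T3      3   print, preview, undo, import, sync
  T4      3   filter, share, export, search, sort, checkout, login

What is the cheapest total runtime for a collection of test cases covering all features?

T3, T4 cover every feature at runtime 3 + 3 = 6.
Any cover uses at least 2 test cases; among all covering selections none totals below 6.

6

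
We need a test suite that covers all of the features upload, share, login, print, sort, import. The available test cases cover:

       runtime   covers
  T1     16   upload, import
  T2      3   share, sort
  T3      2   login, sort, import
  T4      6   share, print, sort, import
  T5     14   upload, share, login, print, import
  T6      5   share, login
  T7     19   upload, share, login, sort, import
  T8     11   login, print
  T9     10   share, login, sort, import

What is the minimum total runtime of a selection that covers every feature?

T3, T5 cover every feature at runtime 2 + 14 = 16.
Any cover uses at least 2 test cases; among all covering selections none totals below 16.
Greedy by coverage-per-runtime would pick T3, T2, T4, T5 for 25 — worse than the optimum 16.

16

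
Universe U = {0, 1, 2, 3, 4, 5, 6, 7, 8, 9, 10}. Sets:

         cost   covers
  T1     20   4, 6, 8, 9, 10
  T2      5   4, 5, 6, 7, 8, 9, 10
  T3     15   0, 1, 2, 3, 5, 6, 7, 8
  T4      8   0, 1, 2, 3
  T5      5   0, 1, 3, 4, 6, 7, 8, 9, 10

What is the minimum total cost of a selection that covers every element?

13

T2, T4 cover every element at cost 5 + 8 = 13.
Any cover uses at least 2 sets; among all covering selections none totals below 13.
Greedy by coverage-per-cost would pick T5, T2, T4 for 18 — worse than the optimum 13.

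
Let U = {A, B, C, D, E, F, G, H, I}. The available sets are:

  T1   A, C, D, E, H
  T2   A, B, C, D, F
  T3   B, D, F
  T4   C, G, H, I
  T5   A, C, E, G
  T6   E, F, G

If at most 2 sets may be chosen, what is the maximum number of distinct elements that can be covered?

8

Choosing T2, T4 covers {A, B, C, D, F, G, H, I} — 8 elements.
No choice of 2 sets does better; here E is left uncovered.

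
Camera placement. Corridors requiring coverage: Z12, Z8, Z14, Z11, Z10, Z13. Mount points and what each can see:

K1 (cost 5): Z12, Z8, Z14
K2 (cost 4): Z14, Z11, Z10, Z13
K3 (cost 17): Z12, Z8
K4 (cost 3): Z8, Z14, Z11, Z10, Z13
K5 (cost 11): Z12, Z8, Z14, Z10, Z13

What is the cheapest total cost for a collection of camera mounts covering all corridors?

K1, K4 cover every corridor at cost 5 + 3 = 8.
Any cover uses at least 2 camera mounts; among all covering selections none totals below 8.

8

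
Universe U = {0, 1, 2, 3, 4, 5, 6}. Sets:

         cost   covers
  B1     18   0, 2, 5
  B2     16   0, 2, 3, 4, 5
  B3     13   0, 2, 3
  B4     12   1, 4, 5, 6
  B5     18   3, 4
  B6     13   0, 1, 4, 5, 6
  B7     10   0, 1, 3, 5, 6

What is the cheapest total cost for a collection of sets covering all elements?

25

B3, B4 cover every element at cost 13 + 12 = 25.
Any cover uses at least 2 sets; among all covering selections none totals below 25.
Greedy by coverage-per-cost would pick B7, B2 for 26 — worse than the optimum 25.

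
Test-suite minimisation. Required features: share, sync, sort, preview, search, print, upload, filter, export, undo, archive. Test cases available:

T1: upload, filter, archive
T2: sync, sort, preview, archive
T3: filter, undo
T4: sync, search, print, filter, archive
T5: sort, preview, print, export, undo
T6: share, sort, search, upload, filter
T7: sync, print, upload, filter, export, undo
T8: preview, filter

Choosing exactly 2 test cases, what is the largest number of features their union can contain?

Choosing T2, T7 covers {sync, sort, preview, print, upload, filter, export, undo, archive} — 9 features.
No choice of 2 test cases does better; here share, search are left uncovered.

9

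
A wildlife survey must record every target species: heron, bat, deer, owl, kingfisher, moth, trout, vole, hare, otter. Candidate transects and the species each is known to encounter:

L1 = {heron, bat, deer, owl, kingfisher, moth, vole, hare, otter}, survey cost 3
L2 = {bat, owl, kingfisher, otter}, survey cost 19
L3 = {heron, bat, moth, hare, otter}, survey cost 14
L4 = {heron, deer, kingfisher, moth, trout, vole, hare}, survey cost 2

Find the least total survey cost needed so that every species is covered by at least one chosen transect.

5

L1, L4 cover every species at survey cost 3 + 2 = 5.
Any cover uses at least 2 transects; among all covering selections none totals below 5.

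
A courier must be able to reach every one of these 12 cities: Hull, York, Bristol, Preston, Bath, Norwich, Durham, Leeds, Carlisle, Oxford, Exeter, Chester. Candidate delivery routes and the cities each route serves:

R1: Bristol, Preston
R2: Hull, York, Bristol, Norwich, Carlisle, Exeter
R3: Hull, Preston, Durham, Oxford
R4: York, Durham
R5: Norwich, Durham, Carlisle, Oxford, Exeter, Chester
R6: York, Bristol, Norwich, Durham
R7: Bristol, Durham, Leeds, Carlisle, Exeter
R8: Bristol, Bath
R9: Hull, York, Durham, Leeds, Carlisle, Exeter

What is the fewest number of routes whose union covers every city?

R1, R5, R8, R9 together cover {Hull, York, Bristol, Preston, Bath, Norwich, Durham, Leeds, Carlisle, Oxford, Exeter, Chester} — every city.
No 3 of the 9 routes cover everything (all 84 triples fall short), so 4 is minimum.
Greedy (largest uncovered first) would take R2, R3, R5, R7, R8 — 5 routes — but 4 suffice.

4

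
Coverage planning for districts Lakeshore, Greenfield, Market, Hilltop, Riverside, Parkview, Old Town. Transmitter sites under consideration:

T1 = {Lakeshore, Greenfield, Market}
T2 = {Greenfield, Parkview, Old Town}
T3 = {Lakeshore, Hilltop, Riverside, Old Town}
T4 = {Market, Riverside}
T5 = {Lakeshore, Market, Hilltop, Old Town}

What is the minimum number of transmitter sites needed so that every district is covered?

T1, T2, T3 together cover {Lakeshore, Greenfield, Market, Hilltop, Riverside, Parkview, Old Town} — every district.
No 2 of the 5 transmitter sites cover everything (all 10 pairs fall short), so 3 is minimum.

3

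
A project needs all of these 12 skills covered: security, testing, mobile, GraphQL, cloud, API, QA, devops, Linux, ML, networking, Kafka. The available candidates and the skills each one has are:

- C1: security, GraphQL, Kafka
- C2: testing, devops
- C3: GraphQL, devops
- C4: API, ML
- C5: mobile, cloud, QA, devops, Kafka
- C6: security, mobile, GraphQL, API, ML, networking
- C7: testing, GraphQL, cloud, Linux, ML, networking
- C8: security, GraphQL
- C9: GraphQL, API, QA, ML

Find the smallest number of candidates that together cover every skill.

3

C5, C6, C7 together cover {security, testing, mobile, GraphQL, cloud, API, QA, devops, Linux, ML, networking, Kafka} — every skill.
No 2 of the 9 candidates cover everything (all 36 pairs fall short), so 3 is minimum.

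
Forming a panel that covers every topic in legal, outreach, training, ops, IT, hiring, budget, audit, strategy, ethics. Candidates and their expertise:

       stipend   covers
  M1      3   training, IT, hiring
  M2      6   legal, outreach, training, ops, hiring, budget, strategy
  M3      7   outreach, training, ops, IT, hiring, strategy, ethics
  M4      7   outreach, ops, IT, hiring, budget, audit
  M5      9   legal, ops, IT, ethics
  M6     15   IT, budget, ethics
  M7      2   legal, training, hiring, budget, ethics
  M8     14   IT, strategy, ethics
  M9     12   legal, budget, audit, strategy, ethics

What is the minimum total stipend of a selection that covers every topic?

15

M2, M4, M7 cover every topic at stipend 6 + 7 + 2 = 15.
Any cover uses at least 2 members; among all covering selections none totals below 15.
Greedy by coverage-per-stipend would pick M7, M3, M4 for 16 — worse than the optimum 15.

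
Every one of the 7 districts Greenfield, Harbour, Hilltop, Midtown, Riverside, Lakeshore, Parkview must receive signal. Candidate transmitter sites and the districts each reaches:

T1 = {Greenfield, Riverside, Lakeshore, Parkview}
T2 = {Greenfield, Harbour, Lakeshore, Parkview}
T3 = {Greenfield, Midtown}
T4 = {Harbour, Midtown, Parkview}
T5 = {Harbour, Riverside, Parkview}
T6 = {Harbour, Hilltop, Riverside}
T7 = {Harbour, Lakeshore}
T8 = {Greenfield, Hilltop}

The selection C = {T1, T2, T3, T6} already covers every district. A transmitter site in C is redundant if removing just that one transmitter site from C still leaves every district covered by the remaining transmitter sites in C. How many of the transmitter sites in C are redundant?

Drop T1: the rest still cover every district — redundant.
Drop T2: the rest still cover every district — redundant.
Drop T3: Midtown uncovered — not redundant.
Drop T6: Hilltop uncovered — not redundant.
2 redundant: T1, T2.

2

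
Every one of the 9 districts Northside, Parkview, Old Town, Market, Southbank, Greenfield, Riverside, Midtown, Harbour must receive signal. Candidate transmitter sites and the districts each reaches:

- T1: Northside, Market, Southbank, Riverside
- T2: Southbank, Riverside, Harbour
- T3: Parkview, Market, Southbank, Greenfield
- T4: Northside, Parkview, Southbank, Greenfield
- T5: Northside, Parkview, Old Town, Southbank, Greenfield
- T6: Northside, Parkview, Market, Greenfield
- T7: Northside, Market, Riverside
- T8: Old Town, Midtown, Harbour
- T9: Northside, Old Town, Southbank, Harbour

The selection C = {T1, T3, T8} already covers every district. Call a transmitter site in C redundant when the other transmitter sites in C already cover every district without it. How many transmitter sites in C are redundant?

0

Drop T1: Northside, Riverside uncovered — not redundant.
Drop T3: Parkview, Greenfield uncovered — not redundant.
Drop T8: Old Town, Midtown, Harbour uncovered — not redundant.
None of the transmitter sites in C is redundant.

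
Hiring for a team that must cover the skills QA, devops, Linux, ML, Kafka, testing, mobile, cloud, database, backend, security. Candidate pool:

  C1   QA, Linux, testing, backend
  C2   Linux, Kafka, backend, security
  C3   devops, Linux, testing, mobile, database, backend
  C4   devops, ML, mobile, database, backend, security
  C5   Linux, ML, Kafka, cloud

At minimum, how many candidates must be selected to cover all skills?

C1, C4, C5 together cover {QA, devops, Linux, ML, Kafka, testing, mobile, cloud, database, backend, security} — every skill.
No 2 of the 5 candidates cover everything (all 10 pairs fall short), so 3 is minimum.
Greedy (largest uncovered first) would take C3, C5, C1, C2 — 4 candidates — but 3 suffice.

3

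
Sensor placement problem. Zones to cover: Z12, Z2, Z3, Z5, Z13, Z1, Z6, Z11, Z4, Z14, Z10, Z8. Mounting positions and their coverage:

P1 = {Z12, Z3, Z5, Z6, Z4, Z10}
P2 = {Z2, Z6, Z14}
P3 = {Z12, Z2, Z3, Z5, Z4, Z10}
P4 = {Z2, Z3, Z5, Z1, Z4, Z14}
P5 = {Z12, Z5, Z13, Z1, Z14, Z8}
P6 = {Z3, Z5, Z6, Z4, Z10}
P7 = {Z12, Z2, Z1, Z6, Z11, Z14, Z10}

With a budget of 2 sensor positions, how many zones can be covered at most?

10

Choosing P1, P5 covers {Z12, Z3, Z5, Z13, Z1, Z6, Z4, Z14, Z10, Z8} — 10 zones.
No choice of 2 sensor positions does better; here Z2, Z11 are left uncovered.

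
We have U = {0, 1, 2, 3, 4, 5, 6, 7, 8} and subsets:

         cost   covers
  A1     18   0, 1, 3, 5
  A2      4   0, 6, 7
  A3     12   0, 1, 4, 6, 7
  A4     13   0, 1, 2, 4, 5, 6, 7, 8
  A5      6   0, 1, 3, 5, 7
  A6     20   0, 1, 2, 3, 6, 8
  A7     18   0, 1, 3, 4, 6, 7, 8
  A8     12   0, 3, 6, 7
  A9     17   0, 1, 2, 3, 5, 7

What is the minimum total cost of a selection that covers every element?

A4, A5 cover every element at cost 13 + 6 = 19.
Any cover uses at least 2 sets; among all covering selections none totals below 19.

19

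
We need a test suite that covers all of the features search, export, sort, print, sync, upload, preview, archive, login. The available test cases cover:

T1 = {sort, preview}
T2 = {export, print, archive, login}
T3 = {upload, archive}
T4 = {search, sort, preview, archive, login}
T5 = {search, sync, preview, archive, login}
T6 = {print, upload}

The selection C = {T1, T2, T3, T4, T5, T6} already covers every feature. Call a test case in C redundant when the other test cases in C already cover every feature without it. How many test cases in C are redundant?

4

Drop T1: the rest still cover every feature — redundant.
Drop T2: export uncovered — not redundant.
Drop T3: the rest still cover every feature — redundant.
Drop T4: the rest still cover every feature — redundant.
Drop T5: sync uncovered — not redundant.
Drop T6: the rest still cover every feature — redundant.
4 redundant: T1, T3, T4, T6.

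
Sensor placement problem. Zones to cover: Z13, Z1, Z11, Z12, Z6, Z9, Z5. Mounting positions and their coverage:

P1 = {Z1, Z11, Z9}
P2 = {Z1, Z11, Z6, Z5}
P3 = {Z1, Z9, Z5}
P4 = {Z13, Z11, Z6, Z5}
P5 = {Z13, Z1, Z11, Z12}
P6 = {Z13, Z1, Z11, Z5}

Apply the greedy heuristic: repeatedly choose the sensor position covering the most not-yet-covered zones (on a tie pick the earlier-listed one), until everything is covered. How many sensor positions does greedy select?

Pick 1: P2 covers 4 new zones (Z1, Z11, Z6, Z5).
Pick 2: P5 covers 2 new zones (Z13, Z12).
Pick 3: P1 covers 1 new zones (Z9).
Greedy uses 3 sensor positions.

3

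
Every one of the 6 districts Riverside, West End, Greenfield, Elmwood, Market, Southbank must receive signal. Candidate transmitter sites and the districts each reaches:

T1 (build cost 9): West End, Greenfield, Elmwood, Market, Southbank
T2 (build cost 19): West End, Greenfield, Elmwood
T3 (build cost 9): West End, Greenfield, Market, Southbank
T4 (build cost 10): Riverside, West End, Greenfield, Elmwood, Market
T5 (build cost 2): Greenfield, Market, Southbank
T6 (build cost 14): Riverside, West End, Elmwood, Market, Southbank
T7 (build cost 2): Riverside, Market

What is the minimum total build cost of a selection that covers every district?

11

T1, T7 cover every district at build cost 9 + 2 = 11.
Any cover uses at least 2 transmitter sites; among all covering selections none totals below 11.
Greedy by coverage-per-build cost would pick T5, T7, T1 for 13 — worse than the optimum 11.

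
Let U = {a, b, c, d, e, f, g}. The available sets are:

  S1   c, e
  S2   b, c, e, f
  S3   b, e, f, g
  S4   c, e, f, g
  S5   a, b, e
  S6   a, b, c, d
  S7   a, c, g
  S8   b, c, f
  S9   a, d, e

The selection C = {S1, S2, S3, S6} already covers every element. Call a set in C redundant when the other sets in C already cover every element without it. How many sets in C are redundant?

2

Drop S1: the rest still cover every element — redundant.
Drop S2: the rest still cover every element — redundant.
Drop S3: g uncovered — not redundant.
Drop S6: a, d uncovered — not redundant.
2 redundant: S1, S2.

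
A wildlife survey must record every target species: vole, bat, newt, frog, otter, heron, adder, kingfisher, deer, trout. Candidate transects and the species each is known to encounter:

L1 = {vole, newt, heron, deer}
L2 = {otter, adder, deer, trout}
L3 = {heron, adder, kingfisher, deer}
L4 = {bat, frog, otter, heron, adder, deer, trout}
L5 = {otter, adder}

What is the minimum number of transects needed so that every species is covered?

L1, L3, L4 together cover {vole, bat, newt, frog, otter, heron, adder, kingfisher, deer, trout} — every species.
No 2 of the 5 transects cover everything (all 10 pairs fall short), so 3 is minimum.

3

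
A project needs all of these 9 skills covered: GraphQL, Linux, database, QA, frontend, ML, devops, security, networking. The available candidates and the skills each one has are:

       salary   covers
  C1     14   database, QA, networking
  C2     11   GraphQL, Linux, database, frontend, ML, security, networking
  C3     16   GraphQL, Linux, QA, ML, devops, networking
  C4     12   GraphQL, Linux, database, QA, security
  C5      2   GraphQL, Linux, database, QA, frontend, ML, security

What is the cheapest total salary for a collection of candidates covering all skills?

C3, C5 cover every skill at salary 16 + 2 = 18.
Any cover uses at least 2 candidates; among all covering selections none totals below 18.

18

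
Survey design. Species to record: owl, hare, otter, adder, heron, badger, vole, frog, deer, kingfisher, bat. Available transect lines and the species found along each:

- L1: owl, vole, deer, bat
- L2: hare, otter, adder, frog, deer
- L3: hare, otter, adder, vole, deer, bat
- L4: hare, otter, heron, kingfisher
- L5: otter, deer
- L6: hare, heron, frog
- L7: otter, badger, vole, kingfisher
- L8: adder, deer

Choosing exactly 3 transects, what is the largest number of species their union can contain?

Choosing L1, L2, L4 covers {owl, hare, otter, adder, heron, vole, frog, deer, kingfisher, bat} — 10 species.
No choice of 3 transects does better; here badger is left uncovered.

10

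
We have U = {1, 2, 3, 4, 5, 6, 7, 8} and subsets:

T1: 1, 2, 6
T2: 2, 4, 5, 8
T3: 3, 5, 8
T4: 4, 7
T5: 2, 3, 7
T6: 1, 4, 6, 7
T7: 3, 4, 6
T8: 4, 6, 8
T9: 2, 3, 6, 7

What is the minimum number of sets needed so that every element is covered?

3

T1, T2, T5 together cover {1, 2, 3, 4, 5, 6, 7, 8} — every element.
No 2 of the 9 sets cover everything (all 36 pairs fall short), so 3 is minimum.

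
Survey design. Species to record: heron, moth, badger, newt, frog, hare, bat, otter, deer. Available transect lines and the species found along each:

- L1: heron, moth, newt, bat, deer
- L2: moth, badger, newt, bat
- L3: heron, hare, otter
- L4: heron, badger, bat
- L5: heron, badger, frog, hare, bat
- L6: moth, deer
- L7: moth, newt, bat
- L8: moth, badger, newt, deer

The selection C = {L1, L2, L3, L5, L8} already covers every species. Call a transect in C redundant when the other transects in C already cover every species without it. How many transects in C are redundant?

Drop L1: the rest still cover every species — redundant.
Drop L2: the rest still cover every species — redundant.
Drop L3: otter uncovered — not redundant.
Drop L5: frog uncovered — not redundant.
Drop L8: the rest still cover every species — redundant.
3 redundant: L1, L2, L8.

3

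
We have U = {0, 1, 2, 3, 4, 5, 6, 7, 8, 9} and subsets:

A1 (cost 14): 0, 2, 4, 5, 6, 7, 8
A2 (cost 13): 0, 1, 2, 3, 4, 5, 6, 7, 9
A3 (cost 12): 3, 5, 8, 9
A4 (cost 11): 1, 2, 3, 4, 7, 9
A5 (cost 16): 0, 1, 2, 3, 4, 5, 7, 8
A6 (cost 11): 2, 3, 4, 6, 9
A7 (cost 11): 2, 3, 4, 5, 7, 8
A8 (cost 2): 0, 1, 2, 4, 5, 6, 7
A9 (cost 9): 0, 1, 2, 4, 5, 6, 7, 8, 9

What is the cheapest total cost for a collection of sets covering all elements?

14

A3, A8 cover every element at cost 12 + 2 = 14.
Any cover uses at least 2 sets; among all covering selections none totals below 14.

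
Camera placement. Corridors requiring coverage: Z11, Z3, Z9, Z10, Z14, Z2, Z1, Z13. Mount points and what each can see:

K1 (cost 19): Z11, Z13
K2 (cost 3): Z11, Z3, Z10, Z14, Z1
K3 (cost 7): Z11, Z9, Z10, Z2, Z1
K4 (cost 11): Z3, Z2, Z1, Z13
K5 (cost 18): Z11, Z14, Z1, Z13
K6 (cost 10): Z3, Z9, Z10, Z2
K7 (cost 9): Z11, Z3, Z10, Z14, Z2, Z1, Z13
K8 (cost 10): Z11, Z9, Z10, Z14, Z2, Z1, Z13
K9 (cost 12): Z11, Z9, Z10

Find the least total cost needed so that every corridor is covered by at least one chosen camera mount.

13

K2, K8 cover every corridor at cost 3 + 10 = 13.
Any cover uses at least 2 camera mounts; among all covering selections none totals below 13.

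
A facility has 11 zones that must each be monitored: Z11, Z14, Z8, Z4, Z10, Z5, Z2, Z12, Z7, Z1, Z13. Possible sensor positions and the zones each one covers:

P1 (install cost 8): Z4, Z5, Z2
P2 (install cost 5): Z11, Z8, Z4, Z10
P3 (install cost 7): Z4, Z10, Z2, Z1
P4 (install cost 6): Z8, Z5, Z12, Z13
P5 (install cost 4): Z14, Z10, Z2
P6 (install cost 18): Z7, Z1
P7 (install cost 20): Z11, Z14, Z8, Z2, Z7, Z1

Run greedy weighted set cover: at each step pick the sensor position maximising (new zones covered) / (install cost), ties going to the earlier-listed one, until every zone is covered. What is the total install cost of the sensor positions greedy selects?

Pick 1: P2 adds 4 new (Z11, Z8, Z4, Z10) at install cost 5 (ratio 4/5).
Pick 2: P4 adds 3 new (Z5, Z12, Z13) at install cost 6 (ratio 3/6).
Pick 3: P5 adds 2 new (Z14, Z2) at install cost 4 (ratio 2/4).
Pick 4: P3 adds 1 new (Z1) at install cost 7 (ratio 1/7).
Pick 5: P6 adds 1 new (Z7) at install cost 18 (ratio 1/18).
Greedy total install cost: 5 + 6 + 4 + 7 + 18 = 40. (The true optimum is 31, so greedy overshoots here.)

40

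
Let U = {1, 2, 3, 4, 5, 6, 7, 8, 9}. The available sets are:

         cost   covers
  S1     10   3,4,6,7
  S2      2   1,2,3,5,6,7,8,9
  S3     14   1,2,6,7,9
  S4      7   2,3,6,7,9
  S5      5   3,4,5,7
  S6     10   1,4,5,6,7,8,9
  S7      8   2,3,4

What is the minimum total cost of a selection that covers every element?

7

S2, S5 cover every element at cost 2 + 5 = 7.
Any cover uses at least 2 sets; among all covering selections none totals below 7.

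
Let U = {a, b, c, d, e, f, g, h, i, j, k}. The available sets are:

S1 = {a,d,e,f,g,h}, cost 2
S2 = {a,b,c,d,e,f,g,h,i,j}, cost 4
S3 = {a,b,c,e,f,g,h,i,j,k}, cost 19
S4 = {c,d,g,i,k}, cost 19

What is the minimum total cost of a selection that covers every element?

S1, S3 cover every element at cost 2 + 19 = 21.
Any cover uses at least 2 sets; among all covering selections none totals below 21.
Greedy by coverage-per-cost would pick S1, S2, S3 for 25 — worse than the optimum 21.

21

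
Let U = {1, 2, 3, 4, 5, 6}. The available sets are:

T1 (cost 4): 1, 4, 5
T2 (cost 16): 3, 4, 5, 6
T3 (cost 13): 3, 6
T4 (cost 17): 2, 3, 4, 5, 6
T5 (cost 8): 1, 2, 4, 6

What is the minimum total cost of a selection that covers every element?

T1, T4 cover every element at cost 4 + 17 = 21.
Any cover uses at least 2 sets; among all covering selections none totals below 21.

21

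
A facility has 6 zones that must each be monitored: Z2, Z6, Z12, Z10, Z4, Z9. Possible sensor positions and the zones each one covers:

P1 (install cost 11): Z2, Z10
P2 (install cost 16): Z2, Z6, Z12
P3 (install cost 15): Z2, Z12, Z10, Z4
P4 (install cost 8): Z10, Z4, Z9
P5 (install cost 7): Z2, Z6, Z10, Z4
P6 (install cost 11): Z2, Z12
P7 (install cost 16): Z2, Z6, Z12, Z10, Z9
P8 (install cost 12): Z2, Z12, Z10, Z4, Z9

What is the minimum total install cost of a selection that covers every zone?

19

P5, P8 cover every zone at install cost 7 + 12 = 19.
Any cover uses at least 2 sensor positions; among all covering selections none totals below 19.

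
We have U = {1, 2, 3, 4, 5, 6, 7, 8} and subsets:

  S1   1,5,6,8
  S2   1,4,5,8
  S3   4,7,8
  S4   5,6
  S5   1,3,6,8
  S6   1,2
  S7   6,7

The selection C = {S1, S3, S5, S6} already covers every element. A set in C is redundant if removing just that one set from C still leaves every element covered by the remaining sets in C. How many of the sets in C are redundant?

0

Drop S1: 5 uncovered — not redundant.
Drop S3: 4, 7 uncovered — not redundant.
Drop S5: 3 uncovered — not redundant.
Drop S6: 2 uncovered — not redundant.
None of the sets in C is redundant.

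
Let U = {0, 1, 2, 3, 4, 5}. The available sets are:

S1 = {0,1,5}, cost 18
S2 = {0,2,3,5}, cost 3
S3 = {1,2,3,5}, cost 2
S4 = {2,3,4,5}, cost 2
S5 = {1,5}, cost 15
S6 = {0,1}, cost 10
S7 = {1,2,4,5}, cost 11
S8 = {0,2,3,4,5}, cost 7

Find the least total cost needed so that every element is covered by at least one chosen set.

S2, S3, S4 cover every element at cost 3 + 2 + 2 = 7.
Any cover uses at least 2 sets; among all covering selections none totals below 7.

7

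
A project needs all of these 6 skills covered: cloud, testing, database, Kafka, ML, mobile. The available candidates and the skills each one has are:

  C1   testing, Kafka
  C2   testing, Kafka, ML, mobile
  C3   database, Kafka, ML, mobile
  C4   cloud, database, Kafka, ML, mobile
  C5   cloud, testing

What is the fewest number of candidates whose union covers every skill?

C1, C4 together cover {cloud, testing, database, Kafka, ML, mobile} — every skill.
No single candidate contains all 6 skills, so 2 is optimal.

2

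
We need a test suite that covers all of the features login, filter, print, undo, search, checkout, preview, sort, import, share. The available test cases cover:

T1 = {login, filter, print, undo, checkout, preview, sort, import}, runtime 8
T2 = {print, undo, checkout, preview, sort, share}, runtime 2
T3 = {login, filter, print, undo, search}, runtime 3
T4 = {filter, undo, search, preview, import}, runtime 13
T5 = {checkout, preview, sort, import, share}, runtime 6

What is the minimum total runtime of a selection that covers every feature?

9

T3, T5 cover every feature at runtime 3 + 6 = 9.
Any cover uses at least 2 test cases; among all covering selections none totals below 9.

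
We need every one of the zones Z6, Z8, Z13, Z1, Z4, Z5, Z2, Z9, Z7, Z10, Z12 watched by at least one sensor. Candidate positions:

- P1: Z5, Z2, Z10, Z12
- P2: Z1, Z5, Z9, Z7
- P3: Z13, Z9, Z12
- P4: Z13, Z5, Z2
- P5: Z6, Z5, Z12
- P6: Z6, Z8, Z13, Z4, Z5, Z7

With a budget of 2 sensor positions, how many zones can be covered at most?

9

Choosing P1, P6 covers {Z6, Z8, Z13, Z4, Z5, Z2, Z7, Z10, Z12} — 9 zones.
No choice of 2 sensor positions does better; here Z1, Z9 are left uncovered.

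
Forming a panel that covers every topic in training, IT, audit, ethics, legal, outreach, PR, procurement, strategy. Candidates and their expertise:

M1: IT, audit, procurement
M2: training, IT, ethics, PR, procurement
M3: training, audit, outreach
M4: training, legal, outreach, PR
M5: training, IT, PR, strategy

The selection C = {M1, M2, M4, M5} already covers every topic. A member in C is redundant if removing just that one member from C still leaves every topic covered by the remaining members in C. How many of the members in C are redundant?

0

Drop M1: audit uncovered — not redundant.
Drop M2: ethics uncovered — not redundant.
Drop M4: legal, outreach uncovered — not redundant.
Drop M5: strategy uncovered — not redundant.
None of the members in C is redundant.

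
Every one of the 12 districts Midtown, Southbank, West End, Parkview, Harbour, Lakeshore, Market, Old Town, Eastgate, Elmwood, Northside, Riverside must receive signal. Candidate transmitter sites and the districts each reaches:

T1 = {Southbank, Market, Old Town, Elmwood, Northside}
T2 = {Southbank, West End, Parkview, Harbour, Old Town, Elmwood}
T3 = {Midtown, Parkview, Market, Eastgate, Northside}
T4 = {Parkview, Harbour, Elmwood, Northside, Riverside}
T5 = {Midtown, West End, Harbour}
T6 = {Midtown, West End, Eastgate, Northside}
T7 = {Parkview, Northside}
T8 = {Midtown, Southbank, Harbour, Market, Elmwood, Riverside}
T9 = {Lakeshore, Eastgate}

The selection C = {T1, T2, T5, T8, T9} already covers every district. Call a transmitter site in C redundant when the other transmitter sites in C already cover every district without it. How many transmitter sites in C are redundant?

Drop T1: Northside uncovered — not redundant.
Drop T2: Parkview uncovered — not redundant.
Drop T5: the rest still cover every district — redundant.
Drop T8: Riverside uncovered — not redundant.
Drop T9: Lakeshore, Eastgate uncovered — not redundant.
1 redundant: T5.

1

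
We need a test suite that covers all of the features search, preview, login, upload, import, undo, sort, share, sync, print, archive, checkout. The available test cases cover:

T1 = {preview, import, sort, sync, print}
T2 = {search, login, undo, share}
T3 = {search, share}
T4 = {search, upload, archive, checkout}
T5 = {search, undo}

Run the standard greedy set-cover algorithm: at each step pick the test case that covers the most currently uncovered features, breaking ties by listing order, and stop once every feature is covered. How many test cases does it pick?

Pick 1: T1 covers 5 new features (preview, import, sort, sync, print).
Pick 2: T2 covers 4 new features (search, login, undo, share).
Pick 3: T4 covers 3 new features (upload, archive, checkout).
Greedy uses 3 test cases.

3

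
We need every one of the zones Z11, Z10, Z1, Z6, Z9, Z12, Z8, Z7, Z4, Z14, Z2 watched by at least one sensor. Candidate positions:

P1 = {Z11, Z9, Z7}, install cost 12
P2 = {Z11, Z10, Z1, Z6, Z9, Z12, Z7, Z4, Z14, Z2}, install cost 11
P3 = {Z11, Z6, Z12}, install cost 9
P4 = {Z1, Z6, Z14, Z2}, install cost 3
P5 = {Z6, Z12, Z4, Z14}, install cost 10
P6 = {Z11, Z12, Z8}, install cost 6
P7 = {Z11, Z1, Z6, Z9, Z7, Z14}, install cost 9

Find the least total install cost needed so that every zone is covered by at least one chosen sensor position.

P2, P6 cover every zone at install cost 11 + 6 = 17.
Any cover uses at least 2 sensor positions; among all covering selections none totals below 17.
Greedy by coverage-per-install cost would pick P4, P2, P6 for 20 — worse than the optimum 17.

17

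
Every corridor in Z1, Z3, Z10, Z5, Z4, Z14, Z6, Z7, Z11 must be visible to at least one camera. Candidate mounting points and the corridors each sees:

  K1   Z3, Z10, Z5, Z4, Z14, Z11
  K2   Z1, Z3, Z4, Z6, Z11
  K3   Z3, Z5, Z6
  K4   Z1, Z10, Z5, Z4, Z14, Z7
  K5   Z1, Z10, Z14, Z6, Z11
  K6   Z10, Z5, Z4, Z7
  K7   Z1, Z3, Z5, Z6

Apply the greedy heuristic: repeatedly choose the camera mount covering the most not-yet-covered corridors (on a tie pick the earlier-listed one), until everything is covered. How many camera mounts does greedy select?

Pick 1: K1 covers 6 new corridors (Z3, Z10, Z5, Z4, Z14, Z11).
Pick 2: K2 covers 2 new corridors (Z1, Z6).
Pick 3: K4 covers 1 new corridors (Z7).
Greedy uses 3 camera mounts. (The true minimum is 2.)

3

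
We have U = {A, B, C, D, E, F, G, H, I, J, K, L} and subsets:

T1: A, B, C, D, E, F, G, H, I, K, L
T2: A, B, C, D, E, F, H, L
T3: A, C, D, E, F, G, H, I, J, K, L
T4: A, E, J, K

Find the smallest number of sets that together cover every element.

2

T1, T3 together cover {A, B, C, D, E, F, G, H, I, J, K, L} — every element.
No single set contains all 12 elements, so 2 is optimal.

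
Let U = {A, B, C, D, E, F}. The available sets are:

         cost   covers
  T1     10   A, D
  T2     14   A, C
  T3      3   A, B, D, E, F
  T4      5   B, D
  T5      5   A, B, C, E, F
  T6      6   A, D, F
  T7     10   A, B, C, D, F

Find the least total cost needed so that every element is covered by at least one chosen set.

T3, T5 cover every element at cost 3 + 5 = 8.
Any cover uses at least 2 sets; among all covering selections none totals below 8.

8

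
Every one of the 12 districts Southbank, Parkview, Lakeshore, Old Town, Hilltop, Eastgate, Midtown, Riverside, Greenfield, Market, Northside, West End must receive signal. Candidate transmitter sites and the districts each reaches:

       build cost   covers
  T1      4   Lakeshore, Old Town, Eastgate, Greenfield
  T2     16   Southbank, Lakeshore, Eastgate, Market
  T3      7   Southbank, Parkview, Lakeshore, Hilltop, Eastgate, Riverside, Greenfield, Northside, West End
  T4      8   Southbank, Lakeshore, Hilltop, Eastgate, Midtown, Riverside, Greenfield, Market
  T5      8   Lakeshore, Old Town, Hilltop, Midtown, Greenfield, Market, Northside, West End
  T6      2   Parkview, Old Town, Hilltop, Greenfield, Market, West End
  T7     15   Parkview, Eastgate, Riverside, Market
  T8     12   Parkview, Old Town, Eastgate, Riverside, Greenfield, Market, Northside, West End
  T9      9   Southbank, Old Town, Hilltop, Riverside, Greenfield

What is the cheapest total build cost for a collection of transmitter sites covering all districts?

15

T3, T5 cover every district at build cost 7 + 8 = 15.
Any cover uses at least 2 transmitter sites; among all covering selections none totals below 15.
Greedy by coverage-per-build cost would pick T6, T3, T4 for 17 — worse than the optimum 15.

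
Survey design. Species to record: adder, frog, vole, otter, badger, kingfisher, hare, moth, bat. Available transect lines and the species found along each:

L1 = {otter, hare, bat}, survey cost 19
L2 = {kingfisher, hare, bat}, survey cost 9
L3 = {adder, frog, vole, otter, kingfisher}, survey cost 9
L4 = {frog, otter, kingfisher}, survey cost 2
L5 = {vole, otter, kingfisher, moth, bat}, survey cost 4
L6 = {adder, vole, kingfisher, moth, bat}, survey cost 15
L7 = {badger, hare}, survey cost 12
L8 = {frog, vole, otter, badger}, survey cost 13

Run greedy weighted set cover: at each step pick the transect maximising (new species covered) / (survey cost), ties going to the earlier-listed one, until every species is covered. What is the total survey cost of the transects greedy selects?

27

Pick 1: L4 adds 3 new (frog, otter, kingfisher) at survey cost 2 (ratio 3/2).
Pick 2: L5 adds 3 new (vole, moth, bat) at survey cost 4 (ratio 3/4).
Pick 3: L7 adds 2 new (badger, hare) at survey cost 12 (ratio 2/12).
Pick 4: L3 adds 1 new (adder) at survey cost 9 (ratio 1/9).
Greedy total survey cost: 2 + 4 + 12 + 9 = 27. (The true optimum is 25, so greedy overshoots here.)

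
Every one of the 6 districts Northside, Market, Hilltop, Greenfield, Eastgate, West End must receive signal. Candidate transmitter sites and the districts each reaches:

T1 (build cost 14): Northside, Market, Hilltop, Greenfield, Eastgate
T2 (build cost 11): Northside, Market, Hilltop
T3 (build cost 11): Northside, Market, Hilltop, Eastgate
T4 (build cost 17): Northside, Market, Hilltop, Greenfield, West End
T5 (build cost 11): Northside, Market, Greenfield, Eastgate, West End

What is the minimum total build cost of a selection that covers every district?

22

T2, T5 cover every district at build cost 11 + 11 = 22.
Any cover uses at least 2 transmitter sites; among all covering selections none totals below 22.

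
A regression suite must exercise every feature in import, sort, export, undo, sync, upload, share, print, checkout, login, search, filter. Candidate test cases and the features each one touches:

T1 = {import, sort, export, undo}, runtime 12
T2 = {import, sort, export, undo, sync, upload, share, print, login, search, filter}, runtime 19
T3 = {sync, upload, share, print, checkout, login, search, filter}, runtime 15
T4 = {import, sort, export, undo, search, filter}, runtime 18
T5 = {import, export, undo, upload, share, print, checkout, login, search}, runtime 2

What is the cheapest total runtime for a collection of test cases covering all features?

T2, T5 cover every feature at runtime 19 + 2 = 21.
Any cover uses at least 2 test cases; among all covering selections none totals below 21.

21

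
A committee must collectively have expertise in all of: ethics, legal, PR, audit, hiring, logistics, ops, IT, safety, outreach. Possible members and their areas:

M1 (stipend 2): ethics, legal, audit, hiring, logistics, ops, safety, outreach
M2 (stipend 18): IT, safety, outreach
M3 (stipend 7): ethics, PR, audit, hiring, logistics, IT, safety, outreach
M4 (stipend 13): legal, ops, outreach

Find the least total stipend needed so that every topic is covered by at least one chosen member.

M1, M3 cover every topic at stipend 2 + 7 = 9.
Any cover uses at least 2 members; among all covering selections none totals below 9.

9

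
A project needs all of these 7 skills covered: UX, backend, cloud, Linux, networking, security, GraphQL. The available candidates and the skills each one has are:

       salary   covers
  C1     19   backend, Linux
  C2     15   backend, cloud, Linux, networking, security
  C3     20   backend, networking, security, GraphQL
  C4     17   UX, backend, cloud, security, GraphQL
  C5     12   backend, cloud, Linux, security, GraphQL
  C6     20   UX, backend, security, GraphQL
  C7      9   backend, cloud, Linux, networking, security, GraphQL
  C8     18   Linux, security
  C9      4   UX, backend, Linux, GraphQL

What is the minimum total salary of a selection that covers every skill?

13

C7, C9 cover every skill at salary 9 + 4 = 13.
Any cover uses at least 2 candidates; among all covering selections none totals below 13.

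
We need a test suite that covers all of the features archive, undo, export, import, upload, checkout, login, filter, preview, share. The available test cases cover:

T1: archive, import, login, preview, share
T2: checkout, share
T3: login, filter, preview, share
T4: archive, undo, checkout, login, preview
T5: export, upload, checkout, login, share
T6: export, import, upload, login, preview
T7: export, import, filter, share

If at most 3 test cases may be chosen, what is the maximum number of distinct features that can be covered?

10

Choosing T3, T4, T6 covers {archive, undo, export, import, upload, checkout, login, filter, preview, share} — 10 features.
That is all 10 features.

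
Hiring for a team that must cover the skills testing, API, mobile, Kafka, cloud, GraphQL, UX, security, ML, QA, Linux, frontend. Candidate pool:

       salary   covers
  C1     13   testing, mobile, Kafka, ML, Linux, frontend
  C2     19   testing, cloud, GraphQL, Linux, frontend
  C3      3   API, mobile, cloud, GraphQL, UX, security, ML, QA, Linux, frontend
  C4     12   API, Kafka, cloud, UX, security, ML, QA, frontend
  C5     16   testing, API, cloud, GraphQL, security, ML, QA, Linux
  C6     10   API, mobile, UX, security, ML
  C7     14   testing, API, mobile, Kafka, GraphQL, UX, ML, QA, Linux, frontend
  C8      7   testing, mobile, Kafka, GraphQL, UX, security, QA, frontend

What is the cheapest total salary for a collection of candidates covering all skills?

C3, C8 cover every skill at salary 3 + 7 = 10.
Any cover uses at least 2 candidates; among all covering selections none totals below 10.

10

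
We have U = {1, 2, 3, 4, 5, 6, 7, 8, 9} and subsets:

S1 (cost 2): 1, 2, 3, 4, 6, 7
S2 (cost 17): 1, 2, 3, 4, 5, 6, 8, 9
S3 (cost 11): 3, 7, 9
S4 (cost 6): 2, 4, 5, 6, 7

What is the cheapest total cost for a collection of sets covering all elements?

19

S1, S2 cover every element at cost 2 + 17 = 19.
Any cover uses at least 2 sets; among all covering selections none totals below 19.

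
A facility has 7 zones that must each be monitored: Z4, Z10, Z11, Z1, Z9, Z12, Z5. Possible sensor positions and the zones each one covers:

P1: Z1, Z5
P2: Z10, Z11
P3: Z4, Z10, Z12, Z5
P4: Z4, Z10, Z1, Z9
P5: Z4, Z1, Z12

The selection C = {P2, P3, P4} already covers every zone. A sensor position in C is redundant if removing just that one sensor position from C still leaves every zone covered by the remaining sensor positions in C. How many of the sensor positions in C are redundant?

0

Drop P2: Z11 uncovered — not redundant.
Drop P3: Z12, Z5 uncovered — not redundant.
Drop P4: Z1, Z9 uncovered — not redundant.
None of the sensor positions in C is redundant.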